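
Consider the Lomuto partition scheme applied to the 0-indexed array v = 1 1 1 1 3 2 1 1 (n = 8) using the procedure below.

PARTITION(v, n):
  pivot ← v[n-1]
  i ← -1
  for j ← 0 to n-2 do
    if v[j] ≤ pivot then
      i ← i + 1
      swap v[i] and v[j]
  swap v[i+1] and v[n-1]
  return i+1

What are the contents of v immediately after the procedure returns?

pivot = v[7] = 1; i = -1
j=0: v[0]=1 ≤ 1 → i=0, swap v[0],v[0] (no change) → 1 1 1 1 3 2 1 1
j=1: v[1]=1 ≤ 1 → i=1, swap v[1],v[1] (no change) → 1 1 1 1 3 2 1 1
j=2: v[2]=1 ≤ 1 → i=2, swap v[2],v[2] (no change) → 1 1 1 1 3 2 1 1
j=3: v[3]=1 ≤ 1 → i=3, swap v[3],v[3] (no change) → 1 1 1 1 3 2 1 1
j=4: v[4]=3 > 1 → no swap
j=5: v[5]=2 > 1 → no swap
j=6: v[6]=1 ≤ 1 → i=4, swap v[4],v[6] → 1 1 1 1 1 2 3 1
final swap v[5],v[7] → 1 1 1 1 1 1 3 2; return 5

1 1 1 1 1 1 3 2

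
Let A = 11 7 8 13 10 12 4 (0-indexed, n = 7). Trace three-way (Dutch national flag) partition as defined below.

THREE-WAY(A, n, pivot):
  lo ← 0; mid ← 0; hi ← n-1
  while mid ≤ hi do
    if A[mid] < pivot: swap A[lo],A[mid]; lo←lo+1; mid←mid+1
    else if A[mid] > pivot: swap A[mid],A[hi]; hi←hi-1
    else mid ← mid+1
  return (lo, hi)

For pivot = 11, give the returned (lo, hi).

(4, 4)

lo=0 mid=0 hi=6
11=11: mid=1
7<11: swap(0,1), lo=1 mid=2 ⇒ 7 11 8 13 10 12 4
8<11: swap(1,2), lo=2 mid=3 ⇒ 7 8 11 13 10 12 4
13>11: swap(3,6), hi=5 ⇒ 7 8 11 4 10 12 13
4<11: swap(2,3), lo=3 mid=4 ⇒ 7 8 4 11 10 12 13
10<11: swap(3,4), lo=4 mid=5 ⇒ 7 8 4 10 11 12 13
12>11: swap(5,5), hi=4 ⇒ 7 8 4 10 11 12 13
done. lo=4 hi=4; A=7 8 4 10 11 12 13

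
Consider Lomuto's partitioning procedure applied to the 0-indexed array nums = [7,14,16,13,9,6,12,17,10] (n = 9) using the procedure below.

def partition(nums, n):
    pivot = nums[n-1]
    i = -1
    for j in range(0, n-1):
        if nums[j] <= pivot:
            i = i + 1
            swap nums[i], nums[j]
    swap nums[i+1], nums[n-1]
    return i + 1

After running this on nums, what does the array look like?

pivot = nums[8] = 10; i = -1
j=0: nums[0]=7 ≤ 10 → i=0, swap nums[0],nums[0] (no change) → [7,14,16,13,9,6,12,17,10]
j=1: nums[1]=14 > 10 → no swap
j=2: nums[2]=16 > 10 → no swap
j=3: nums[3]=13 > 10 → no swap
j=4: nums[4]=9 ≤ 10 → i=1, swap nums[1],nums[4] → [7,9,16,13,14,6,12,17,10]
j=5: nums[5]=6 ≤ 10 → i=2, swap nums[2],nums[5] → [7,9,6,13,14,16,12,17,10]
j=6: nums[6]=12 > 10 → no swap
j=7: nums[7]=17 > 10 → no swap
final swap nums[3],nums[8] → [7,9,6,10,14,16,12,17,13]; return 3

[7,9,6,10,14,16,12,17,13]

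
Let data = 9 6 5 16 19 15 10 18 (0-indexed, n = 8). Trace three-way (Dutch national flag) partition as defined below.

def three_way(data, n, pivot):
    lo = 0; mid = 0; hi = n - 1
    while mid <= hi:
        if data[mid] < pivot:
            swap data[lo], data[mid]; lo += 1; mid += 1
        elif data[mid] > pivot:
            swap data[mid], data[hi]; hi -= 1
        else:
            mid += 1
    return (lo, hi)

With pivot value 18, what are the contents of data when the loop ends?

9 6 5 16 15 10 18 19

pivot = 18; lo=0, mid=0, hi=7
data[mid]=9<18: swap data[0],data[0]; lo=1,mid=1 → 9 6 5 16 19 15 10 18
data[mid]=6<18: swap data[1],data[1]; lo=2,mid=2 → 9 6 5 16 19 15 10 18
data[mid]=5<18: swap data[2],data[2]; lo=3,mid=3 → 9 6 5 16 19 15 10 18
data[mid]=16<18: swap data[3],data[3]; lo=4,mid=4 → 9 6 5 16 19 15 10 18
data[mid]=19>18: swap data[4],data[7]; hi=6 → 9 6 5 16 18 15 10 19
data[mid]=18=18: mid=5
data[mid]=15<18: swap data[4],data[5]; lo=5,mid=6 → 9 6 5 16 15 18 10 19
data[mid]=10<18: swap data[5],data[6]; lo=6,mid=7 → 9 6 5 16 15 10 18 19
end: lo=6, hi=6; data = 9 6 5 16 15 10 18 19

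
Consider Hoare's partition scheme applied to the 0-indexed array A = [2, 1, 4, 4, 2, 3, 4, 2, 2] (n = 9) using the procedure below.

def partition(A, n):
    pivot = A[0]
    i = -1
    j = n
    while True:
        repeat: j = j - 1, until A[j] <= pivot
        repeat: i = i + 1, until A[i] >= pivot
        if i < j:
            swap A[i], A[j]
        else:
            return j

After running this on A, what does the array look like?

pivot=2
j stops at 8 (2), i stops at 0 (2); swap ⇒ [2, 1, 4, 4, 2, 3, 4, 2, 2]
j stops at 7 (2), i stops at 2 (4); swap ⇒ [2, 1, 2, 4, 2, 3, 4, 4, 2]
j stops at 4 (2), i stops at 3 (4); swap ⇒ [2, 1, 2, 2, 4, 3, 4, 4, 2]
j stops at 3, i stops at 4; i≥j ⇒ return 3. A=[2, 1, 2, 2, 4, 3, 4, 4, 2]

[2, 1, 2, 2, 4, 3, 4, 4, 2]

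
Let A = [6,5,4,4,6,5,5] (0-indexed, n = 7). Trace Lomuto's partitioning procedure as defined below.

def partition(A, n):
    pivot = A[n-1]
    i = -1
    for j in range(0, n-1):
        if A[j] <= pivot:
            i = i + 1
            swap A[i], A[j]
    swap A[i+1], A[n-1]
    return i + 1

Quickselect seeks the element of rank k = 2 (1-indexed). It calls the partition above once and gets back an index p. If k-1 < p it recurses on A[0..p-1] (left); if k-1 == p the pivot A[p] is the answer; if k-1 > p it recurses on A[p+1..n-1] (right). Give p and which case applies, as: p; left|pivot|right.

4; left

pivot=5, i=-1
j=0: 6>5, skip
j=1: 5≤5, i=0, swap(0,1) ⇒ [5,6,4,4,6,5,5]
j=2: 4≤5, i=1, swap(1,2) ⇒ [5,4,6,4,6,5,5]
j=3: 4≤5, i=2, swap(2,3) ⇒ [5,4,4,6,6,5,5]
j=4: 6>5, skip
j=5: 5≤5, i=3, swap(3,5) ⇒ [5,4,4,5,6,6,5]
swap(4,6) ⇒ [5,4,4,5,5,6,6]; return 4
p = 4; k-1 = 1 < 4 ⇒ left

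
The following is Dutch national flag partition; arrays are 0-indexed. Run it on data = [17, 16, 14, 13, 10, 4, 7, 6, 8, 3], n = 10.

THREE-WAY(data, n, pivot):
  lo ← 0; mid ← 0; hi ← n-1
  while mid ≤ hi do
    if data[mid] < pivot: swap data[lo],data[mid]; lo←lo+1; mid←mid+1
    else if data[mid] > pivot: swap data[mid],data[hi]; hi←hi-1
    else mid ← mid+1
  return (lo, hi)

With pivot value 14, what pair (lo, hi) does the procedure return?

(7, 7)

pivot = 14; lo=0, mid=0, hi=9
data[mid]=17>14: swap data[0],data[9]; hi=8 → [3, 16, 14, 13, 10, 4, 7, 6, 8, 17]
data[mid]=3<14: swap data[0],data[0]; lo=1,mid=1 → [3, 16, 14, 13, 10, 4, 7, 6, 8, 17]
data[mid]=16>14: swap data[1],data[8]; hi=7 → [3, 8, 14, 13, 10, 4, 7, 6, 16, 17]
data[mid]=8<14: swap data[1],data[1]; lo=2,mid=2 → [3, 8, 14, 13, 10, 4, 7, 6, 16, 17]
data[mid]=14=14: mid=3
data[mid]=13<14: swap data[2],data[3]; lo=3,mid=4 → [3, 8, 13, 14, 10, 4, 7, 6, 16, 17]
data[mid]=10<14: swap data[3],data[4]; lo=4,mid=5 → [3, 8, 13, 10, 14, 4, 7, 6, 16, 17]
data[mid]=4<14: swap data[4],data[5]; lo=5,mid=6 → [3, 8, 13, 10, 4, 14, 7, 6, 16, 17]
data[mid]=7<14: swap data[5],data[6]; lo=6,mid=7 → [3, 8, 13, 10, 4, 7, 14, 6, 16, 17]
data[mid]=6<14: swap data[6],data[7]; lo=7,mid=8 → [3, 8, 13, 10, 4, 7, 6, 14, 16, 17]
end: lo=7, hi=7; data = [3, 8, 13, 10, 4, 7, 6, 14, 16, 17]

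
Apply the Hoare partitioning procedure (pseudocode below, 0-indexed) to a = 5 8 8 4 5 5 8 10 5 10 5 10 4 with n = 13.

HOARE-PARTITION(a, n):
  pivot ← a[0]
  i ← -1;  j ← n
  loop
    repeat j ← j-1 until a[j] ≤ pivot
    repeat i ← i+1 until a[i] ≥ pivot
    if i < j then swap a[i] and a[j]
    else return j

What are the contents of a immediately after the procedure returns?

4 5 5 4 5 5 8 10 8 10 8 10 5

pivot = a[0] = 5; i = -1, j = 13
j→12 (a[12]=4≤5), i→0 (a[0]=5≥5); i<j, swap → 4 8 8 4 5 5 8 10 5 10 5 10 5
j→10 (a[10]=5≤5), i→1 (a[1]=8≥5); i<j, swap → 4 5 8 4 5 5 8 10 5 10 8 10 5
j→8 (a[8]=5≤5), i→2 (a[2]=8≥5); i<j, swap → 4 5 5 4 5 5 8 10 8 10 8 10 5
j→5 (a[5]=5≤5), i→4 (a[4]=5≥5); i<j, swap → 4 5 5 4 5 5 8 10 8 10 8 10 5
j→4, i→5; i≥j, return j=4. a = 4 5 5 4 5 5 8 10 8 10 8 10 5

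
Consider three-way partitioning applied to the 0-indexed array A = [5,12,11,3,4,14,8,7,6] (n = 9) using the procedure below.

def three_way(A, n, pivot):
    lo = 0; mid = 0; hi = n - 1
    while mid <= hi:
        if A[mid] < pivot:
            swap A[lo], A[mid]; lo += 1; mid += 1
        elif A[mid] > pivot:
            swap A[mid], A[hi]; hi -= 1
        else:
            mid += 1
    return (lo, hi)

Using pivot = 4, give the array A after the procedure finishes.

pivot = 4; lo=0, mid=0, hi=8
A[mid]=5>4: swap A[0],A[8]; hi=7 → [6,12,11,3,4,14,8,7,5]
A[mid]=6>4: swap A[0],A[7]; hi=6 → [7,12,11,3,4,14,8,6,5]
A[mid]=7>4: swap A[0],A[6]; hi=5 → [8,12,11,3,4,14,7,6,5]
A[mid]=8>4: swap A[0],A[5]; hi=4 → [14,12,11,3,4,8,7,6,5]
A[mid]=14>4: swap A[0],A[4]; hi=3 → [4,12,11,3,14,8,7,6,5]
A[mid]=4=4: mid=1
A[mid]=12>4: swap A[1],A[3]; hi=2 → [4,3,11,12,14,8,7,6,5]
A[mid]=3<4: swap A[0],A[1]; lo=1,mid=2 → [3,4,11,12,14,8,7,6,5]
A[mid]=11>4: swap A[2],A[2]; hi=1 → [3,4,11,12,14,8,7,6,5]
end: lo=1, hi=1; A = [3,4,11,12,14,8,7,6,5]

[3,4,11,12,14,8,7,6,5]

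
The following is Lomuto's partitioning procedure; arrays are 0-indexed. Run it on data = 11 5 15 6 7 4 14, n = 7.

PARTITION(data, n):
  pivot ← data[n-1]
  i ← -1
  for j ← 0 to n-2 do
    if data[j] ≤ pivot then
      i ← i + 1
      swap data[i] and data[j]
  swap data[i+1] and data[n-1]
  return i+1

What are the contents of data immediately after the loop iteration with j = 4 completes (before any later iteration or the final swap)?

pivot=14, i=-1
j=0: 11≤14, i=0, swap(0,0) ⇒ 11 5 15 6 7 4 14
j=1: 5≤14, i=1, swap(1,1) ⇒ 11 5 15 6 7 4 14
j=2: 15>14, skip
j=3: 6≤14, i=2, swap(2,3) ⇒ 11 5 6 15 7 4 14
j=4: 7≤14, i=3, swap(3,4) ⇒ 11 5 6 7 15 4 14
(after j=4) data = 11 5 6 7 15 4 14

11 5 6 7 15 4 14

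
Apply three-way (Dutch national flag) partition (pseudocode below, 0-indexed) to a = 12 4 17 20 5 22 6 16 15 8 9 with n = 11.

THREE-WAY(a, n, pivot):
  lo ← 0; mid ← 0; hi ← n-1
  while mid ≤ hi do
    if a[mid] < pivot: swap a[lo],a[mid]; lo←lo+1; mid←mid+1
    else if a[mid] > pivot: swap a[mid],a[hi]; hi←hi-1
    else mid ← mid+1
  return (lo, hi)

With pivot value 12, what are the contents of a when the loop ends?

4 9 8 5 6 12 16 15 22 20 17

pivot = 12; lo=0, mid=0, hi=10
a[mid]=12=12: mid=1
a[mid]=4<12: swap a[0],a[1]; lo=1,mid=2 → 4 12 17 20 5 22 6 16 15 8 9
a[mid]=17>12: swap a[2],a[10]; hi=9 → 4 12 9 20 5 22 6 16 15 8 17
a[mid]=9<12: swap a[1],a[2]; lo=2,mid=3 → 4 9 12 20 5 22 6 16 15 8 17
a[mid]=20>12: swap a[3],a[9]; hi=8 → 4 9 12 8 5 22 6 16 15 20 17
a[mid]=8<12: swap a[2],a[3]; lo=3,mid=4 → 4 9 8 12 5 22 6 16 15 20 17
a[mid]=5<12: swap a[3],a[4]; lo=4,mid=5 → 4 9 8 5 12 22 6 16 15 20 17
a[mid]=22>12: swap a[5],a[8]; hi=7 → 4 9 8 5 12 15 6 16 22 20 17
a[mid]=15>12: swap a[5],a[7]; hi=6 → 4 9 8 5 12 16 6 15 22 20 17
a[mid]=16>12: swap a[5],a[6]; hi=5 → 4 9 8 5 12 6 16 15 22 20 17
a[mid]=6<12: swap a[4],a[5]; lo=5,mid=6 → 4 9 8 5 6 12 16 15 22 20 17
end: lo=5, hi=5; a = 4 9 8 5 6 12 16 15 22 20 17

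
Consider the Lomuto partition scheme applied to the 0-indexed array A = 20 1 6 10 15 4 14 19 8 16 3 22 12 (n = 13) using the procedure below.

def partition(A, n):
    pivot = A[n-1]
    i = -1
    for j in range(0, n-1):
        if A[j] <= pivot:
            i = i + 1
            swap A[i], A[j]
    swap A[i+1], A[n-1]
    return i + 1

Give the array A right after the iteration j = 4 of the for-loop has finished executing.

1 6 10 20 15 4 14 19 8 16 3 22 12

pivot=12, i=-1
j=0: 20>12, skip
j=1: 1≤12, i=0, swap(0,1) ⇒ 1 20 6 10 15 4 14 19 8 16 3 22 12
j=2: 6≤12, i=1, swap(1,2) ⇒ 1 6 20 10 15 4 14 19 8 16 3 22 12
j=3: 10≤12, i=2, swap(2,3) ⇒ 1 6 10 20 15 4 14 19 8 16 3 22 12
j=4: 15>12, skip
(after j=4) A = 1 6 10 20 15 4 14 19 8 16 3 22 12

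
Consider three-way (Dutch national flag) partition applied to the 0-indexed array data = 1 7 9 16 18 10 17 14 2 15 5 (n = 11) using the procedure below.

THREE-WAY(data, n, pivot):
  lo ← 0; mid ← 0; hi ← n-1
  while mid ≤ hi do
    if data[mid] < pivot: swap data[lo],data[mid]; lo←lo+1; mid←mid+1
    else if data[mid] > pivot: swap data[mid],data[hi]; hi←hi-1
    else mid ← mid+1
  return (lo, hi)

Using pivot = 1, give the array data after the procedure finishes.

1 9 16 18 10 17 14 2 15 5 7

pivot = 1; lo=0, mid=0, hi=10
data[mid]=1=1: mid=1
data[mid]=7>1: swap data[1],data[10]; hi=9 → 1 5 9 16 18 10 17 14 2 15 7
data[mid]=5>1: swap data[1],data[9]; hi=8 → 1 15 9 16 18 10 17 14 2 5 7
data[mid]=15>1: swap data[1],data[8]; hi=7 → 1 2 9 16 18 10 17 14 15 5 7
data[mid]=2>1: swap data[1],data[7]; hi=6 → 1 14 9 16 18 10 17 2 15 5 7
data[mid]=14>1: swap data[1],data[6]; hi=5 → 1 17 9 16 18 10 14 2 15 5 7
data[mid]=17>1: swap data[1],data[5]; hi=4 → 1 10 9 16 18 17 14 2 15 5 7
data[mid]=10>1: swap data[1],data[4]; hi=3 → 1 18 9 16 10 17 14 2 15 5 7
data[mid]=18>1: swap data[1],data[3]; hi=2 → 1 16 9 18 10 17 14 2 15 5 7
data[mid]=16>1: swap data[1],data[2]; hi=1 → 1 9 16 18 10 17 14 2 15 5 7
data[mid]=9>1: swap data[1],data[1]; hi=0 → 1 9 16 18 10 17 14 2 15 5 7
end: lo=0, hi=0; data = 1 9 16 18 10 17 14 2 15 5 7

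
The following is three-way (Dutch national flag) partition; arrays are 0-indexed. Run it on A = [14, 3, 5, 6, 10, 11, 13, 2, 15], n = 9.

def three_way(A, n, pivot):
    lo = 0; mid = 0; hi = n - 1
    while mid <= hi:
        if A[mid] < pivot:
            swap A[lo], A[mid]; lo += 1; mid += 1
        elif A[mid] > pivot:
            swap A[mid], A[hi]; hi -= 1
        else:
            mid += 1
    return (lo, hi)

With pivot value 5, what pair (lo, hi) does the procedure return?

(2, 2)

lo=0 mid=0 hi=8
14>5: swap(0,8), hi=7 ⇒ [15, 3, 5, 6, 10, 11, 13, 2, 14]
15>5: swap(0,7), hi=6 ⇒ [2, 3, 5, 6, 10, 11, 13, 15, 14]
2<5: swap(0,0), lo=1 mid=1 ⇒ [2, 3, 5, 6, 10, 11, 13, 15, 14]
3<5: swap(1,1), lo=2 mid=2 ⇒ [2, 3, 5, 6, 10, 11, 13, 15, 14]
5=5: mid=3
6>5: swap(3,6), hi=5 ⇒ [2, 3, 5, 13, 10, 11, 6, 15, 14]
13>5: swap(3,5), hi=4 ⇒ [2, 3, 5, 11, 10, 13, 6, 15, 14]
11>5: swap(3,4), hi=3 ⇒ [2, 3, 5, 10, 11, 13, 6, 15, 14]
10>5: swap(3,3), hi=2 ⇒ [2, 3, 5, 10, 11, 13, 6, 15, 14]
done. lo=2 hi=2; A=[2, 3, 5, 10, 11, 13, 6, 15, 14]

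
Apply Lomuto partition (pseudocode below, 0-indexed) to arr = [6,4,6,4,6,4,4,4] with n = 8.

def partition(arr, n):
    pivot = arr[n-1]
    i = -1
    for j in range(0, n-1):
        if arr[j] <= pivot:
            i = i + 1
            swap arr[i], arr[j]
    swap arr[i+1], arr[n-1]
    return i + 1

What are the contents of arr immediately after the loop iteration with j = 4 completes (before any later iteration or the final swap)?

pivot = arr[7] = 4; i = -1
j=0: arr[0]=6 > 4 → no swap
j=1: arr[1]=4 ≤ 4 → i=0, swap arr[0],arr[1] → [4,6,6,4,6,4,4,4]
j=2: arr[2]=6 > 4 → no swap
j=3: arr[3]=4 ≤ 4 → i=1, swap arr[1],arr[3] → [4,4,6,6,6,4,4,4]
j=4: arr[4]=6 > 4 → no swap
(after j=4) arr = [4,4,6,6,6,4,4,4]

[4,4,6,6,6,4,4,4]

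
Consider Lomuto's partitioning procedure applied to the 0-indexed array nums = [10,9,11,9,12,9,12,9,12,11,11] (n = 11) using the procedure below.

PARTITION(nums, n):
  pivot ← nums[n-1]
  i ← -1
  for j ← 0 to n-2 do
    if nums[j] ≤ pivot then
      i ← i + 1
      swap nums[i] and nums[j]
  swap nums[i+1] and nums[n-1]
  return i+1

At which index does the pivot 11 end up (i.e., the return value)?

pivot = nums[10] = 11; i = -1
j=0: nums[0]=10 ≤ 11 → i=0, swap nums[0],nums[0] (no change) → [10,9,11,9,12,9,12,9,12,11,11]
j=1: nums[1]=9 ≤ 11 → i=1, swap nums[1],nums[1] (no change) → [10,9,11,9,12,9,12,9,12,11,11]
j=2: nums[2]=11 ≤ 11 → i=2, swap nums[2],nums[2] (no change) → [10,9,11,9,12,9,12,9,12,11,11]
j=3: nums[3]=9 ≤ 11 → i=3, swap nums[3],nums[3] (no change) → [10,9,11,9,12,9,12,9,12,11,11]
j=4: nums[4]=12 > 11 → no swap
j=5: nums[5]=9 ≤ 11 → i=4, swap nums[4],nums[5] → [10,9,11,9,9,12,12,9,12,11,11]
j=6: nums[6]=12 > 11 → no swap
j=7: nums[7]=9 ≤ 11 → i=5, swap nums[5],nums[7] → [10,9,11,9,9,9,12,12,12,11,11]
j=8: nums[8]=12 > 11 → no swap
j=9: nums[9]=11 ≤ 11 → i=6, swap nums[6],nums[9] → [10,9,11,9,9,9,11,12,12,12,11]
final swap nums[7],nums[10] → [10,9,11,9,9,9,11,11,12,12,12]; return 7

7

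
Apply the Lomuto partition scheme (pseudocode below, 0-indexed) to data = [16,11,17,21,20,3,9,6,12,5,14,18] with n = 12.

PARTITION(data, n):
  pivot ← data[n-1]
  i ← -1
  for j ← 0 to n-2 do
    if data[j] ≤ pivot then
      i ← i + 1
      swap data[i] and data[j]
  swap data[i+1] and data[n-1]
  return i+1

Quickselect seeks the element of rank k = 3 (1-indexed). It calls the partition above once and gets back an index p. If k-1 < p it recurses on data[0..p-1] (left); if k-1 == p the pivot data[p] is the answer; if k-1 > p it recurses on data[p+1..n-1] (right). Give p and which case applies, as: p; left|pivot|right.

9; left

pivot = data[11] = 18; i = -1
j=0: data[0]=16 ≤ 18 → i=0, swap data[0],data[0] (no change) → [16,11,17,21,20,3,9,6,12,5,14,18]
j=1: data[1]=11 ≤ 18 → i=1, swap data[1],data[1] (no change) → [16,11,17,21,20,3,9,6,12,5,14,18]
j=2: data[2]=17 ≤ 18 → i=2, swap data[2],data[2] (no change) → [16,11,17,21,20,3,9,6,12,5,14,18]
j=3: data[3]=21 > 18 → no swap
j=4: data[4]=20 > 18 → no swap
j=5: data[5]=3 ≤ 18 → i=3, swap data[3],data[5] → [16,11,17,3,20,21,9,6,12,5,14,18]
j=6: data[6]=9 ≤ 18 → i=4, swap data[4],data[6] → [16,11,17,3,9,21,20,6,12,5,14,18]
j=7: data[7]=6 ≤ 18 → i=5, swap data[5],data[7] → [16,11,17,3,9,6,20,21,12,5,14,18]
j=8: data[8]=12 ≤ 18 → i=6, swap data[6],data[8] → [16,11,17,3,9,6,12,21,20,5,14,18]
j=9: data[9]=5 ≤ 18 → i=7, swap data[7],data[9] → [16,11,17,3,9,6,12,5,20,21,14,18]
j=10: data[10]=14 ≤ 18 → i=8, swap data[8],data[10] → [16,11,17,3,9,6,12,5,14,21,20,18]
final swap data[9],data[11] → [16,11,17,3,9,6,12,5,14,18,20,21]; return 9
p = 9; k-1 = 2 < 9 ⇒ left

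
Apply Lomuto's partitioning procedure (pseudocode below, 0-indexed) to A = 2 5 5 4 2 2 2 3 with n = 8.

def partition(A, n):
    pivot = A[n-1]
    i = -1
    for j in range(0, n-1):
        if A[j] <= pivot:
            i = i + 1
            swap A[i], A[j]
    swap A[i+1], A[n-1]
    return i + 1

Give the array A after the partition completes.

2 2 2 2 3 5 4 5

pivot = A[7] = 3; i = -1
j=0: A[0]=2 ≤ 3 → i=0, swap A[0],A[0] (no change) → 2 5 5 4 2 2 2 3
j=1: A[1]=5 > 3 → no swap
j=2: A[2]=5 > 3 → no swap
j=3: A[3]=4 > 3 → no swap
j=4: A[4]=2 ≤ 3 → i=1, swap A[1],A[4] → 2 2 5 4 5 2 2 3
j=5: A[5]=2 ≤ 3 → i=2, swap A[2],A[5] → 2 2 2 4 5 5 2 3
j=6: A[6]=2 ≤ 3 → i=3, swap A[3],A[6] → 2 2 2 2 5 5 4 3
final swap A[4],A[7] → 2 2 2 2 3 5 4 5; return 4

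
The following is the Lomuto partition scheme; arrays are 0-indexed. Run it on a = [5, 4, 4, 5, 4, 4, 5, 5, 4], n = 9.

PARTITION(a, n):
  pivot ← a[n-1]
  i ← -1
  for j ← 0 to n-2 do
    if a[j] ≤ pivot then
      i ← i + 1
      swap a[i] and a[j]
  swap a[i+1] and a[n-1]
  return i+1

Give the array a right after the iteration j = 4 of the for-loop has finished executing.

pivot=4, i=-1
j=0: 5>4, skip
j=1: 4≤4, i=0, swap(0,1) ⇒ [4, 5, 4, 5, 4, 4, 5, 5, 4]
j=2: 4≤4, i=1, swap(1,2) ⇒ [4, 4, 5, 5, 4, 4, 5, 5, 4]
j=3: 5>4, skip
j=4: 4≤4, i=2, swap(2,4) ⇒ [4, 4, 4, 5, 5, 4, 5, 5, 4]
(after j=4) a = [4, 4, 4, 5, 5, 4, 5, 5, 4]

[4, 4, 4, 5, 5, 4, 5, 5, 4]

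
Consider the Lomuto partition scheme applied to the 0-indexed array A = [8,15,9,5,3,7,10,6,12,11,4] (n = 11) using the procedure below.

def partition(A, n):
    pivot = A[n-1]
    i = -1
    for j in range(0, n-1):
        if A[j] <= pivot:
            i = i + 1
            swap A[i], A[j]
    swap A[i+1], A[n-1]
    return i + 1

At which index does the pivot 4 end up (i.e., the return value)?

pivot = A[10] = 4; i = -1
j=0: A[0]=8 > 4 → no swap
j=1: A[1]=15 > 4 → no swap
j=2: A[2]=9 > 4 → no swap
j=3: A[3]=5 > 4 → no swap
j=4: A[4]=3 ≤ 4 → i=0, swap A[0],A[4] → [3,15,9,5,8,7,10,6,12,11,4]
j=5: A[5]=7 > 4 → no swap
j=6: A[6]=10 > 4 → no swap
j=7: A[7]=6 > 4 → no swap
j=8: A[8]=12 > 4 → no swap
j=9: A[9]=11 > 4 → no swap
final swap A[1],A[10] → [3,4,9,5,8,7,10,6,12,11,15]; return 1

1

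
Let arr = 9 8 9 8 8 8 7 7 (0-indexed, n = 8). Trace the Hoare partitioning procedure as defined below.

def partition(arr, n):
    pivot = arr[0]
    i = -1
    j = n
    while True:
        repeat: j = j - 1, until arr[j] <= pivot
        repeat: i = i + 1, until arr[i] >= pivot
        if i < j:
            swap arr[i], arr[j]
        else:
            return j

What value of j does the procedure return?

5

pivot = arr[0] = 9; i = -1, j = 8
j→7 (arr[7]=7≤9), i→0 (arr[0]=9≥9); i<j, swap → 7 8 9 8 8 8 7 9
j→6 (arr[6]=7≤9), i→2 (arr[2]=9≥9); i<j, swap → 7 8 7 8 8 8 9 9
j→5, i→6; i≥j, return j=5. arr = 7 8 7 8 8 8 9 9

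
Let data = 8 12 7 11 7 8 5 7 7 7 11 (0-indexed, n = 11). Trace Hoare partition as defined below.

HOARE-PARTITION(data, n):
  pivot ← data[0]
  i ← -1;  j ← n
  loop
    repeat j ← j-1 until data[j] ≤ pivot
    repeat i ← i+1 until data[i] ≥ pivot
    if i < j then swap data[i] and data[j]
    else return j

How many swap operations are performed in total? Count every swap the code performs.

4

pivot = data[0] = 8; i = -1, j = 11
j→9 (data[9]=7≤8), i→0 (data[0]=8≥8); i<j, swap → 7 12 7 11 7 8 5 7 7 8 11
j→8 (data[8]=7≤8), i→1 (data[1]=12≥8); i<j, swap → 7 7 7 11 7 8 5 7 12 8 11
j→7 (data[7]=7≤8), i→3 (data[3]=11≥8); i<j, swap → 7 7 7 7 7 8 5 11 12 8 11
j→6 (data[6]=5≤8), i→5 (data[5]=8≥8); i<j, swap → 7 7 7 7 7 5 8 11 12 8 11
j→5, i→6; i≥j, return j=5. data = 7 7 7 7 7 5 8 11 12 8 11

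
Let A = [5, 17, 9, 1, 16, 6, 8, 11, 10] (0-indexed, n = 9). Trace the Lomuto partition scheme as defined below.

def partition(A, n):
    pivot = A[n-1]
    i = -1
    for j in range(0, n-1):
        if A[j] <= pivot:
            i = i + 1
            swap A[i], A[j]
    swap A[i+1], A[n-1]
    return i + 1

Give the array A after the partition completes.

[5, 9, 1, 6, 8, 10, 16, 11, 17]

pivot = A[8] = 10; i = -1
j=0: A[0]=5 ≤ 10 → i=0, swap A[0],A[0] (no change) → [5, 17, 9, 1, 16, 6, 8, 11, 10]
j=1: A[1]=17 > 10 → no swap
j=2: A[2]=9 ≤ 10 → i=1, swap A[1],A[2] → [5, 9, 17, 1, 16, 6, 8, 11, 10]
j=3: A[3]=1 ≤ 10 → i=2, swap A[2],A[3] → [5, 9, 1, 17, 16, 6, 8, 11, 10]
j=4: A[4]=16 > 10 → no swap
j=5: A[5]=6 ≤ 10 → i=3, swap A[3],A[5] → [5, 9, 1, 6, 16, 17, 8, 11, 10]
j=6: A[6]=8 ≤ 10 → i=4, swap A[4],A[6] → [5, 9, 1, 6, 8, 17, 16, 11, 10]
j=7: A[7]=11 > 10 → no swap
final swap A[5],A[8] → [5, 9, 1, 6, 8, 10, 16, 11, 17]; return 5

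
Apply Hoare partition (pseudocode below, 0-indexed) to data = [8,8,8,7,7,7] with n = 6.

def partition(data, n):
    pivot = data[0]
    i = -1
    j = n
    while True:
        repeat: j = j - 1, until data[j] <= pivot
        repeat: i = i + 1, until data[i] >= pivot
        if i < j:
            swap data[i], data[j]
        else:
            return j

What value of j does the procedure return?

pivot=8
j stops at 5 (7), i stops at 0 (8); swap ⇒ [7,8,8,7,7,8]
j stops at 4 (7), i stops at 1 (8); swap ⇒ [7,7,8,7,8,8]
j stops at 3 (7), i stops at 2 (8); swap ⇒ [7,7,7,8,8,8]
j stops at 2, i stops at 3; i≥j ⇒ return 2. data=[7,7,7,8,8,8]

2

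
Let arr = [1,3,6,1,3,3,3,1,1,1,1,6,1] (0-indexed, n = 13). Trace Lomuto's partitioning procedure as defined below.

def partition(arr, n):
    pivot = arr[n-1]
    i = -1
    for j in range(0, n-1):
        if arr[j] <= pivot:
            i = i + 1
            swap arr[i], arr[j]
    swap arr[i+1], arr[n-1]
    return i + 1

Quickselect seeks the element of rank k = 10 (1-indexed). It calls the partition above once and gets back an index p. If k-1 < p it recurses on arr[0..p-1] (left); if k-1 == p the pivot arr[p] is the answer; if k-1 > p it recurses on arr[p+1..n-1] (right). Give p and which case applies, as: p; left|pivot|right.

pivot=1, i=-1
j=0: 1≤1, i=0, swap(0,0) ⇒ [1,3,6,1,3,3,3,1,1,1,1,6,1]
j=1: 3>1, skip
j=2: 6>1, skip
j=3: 1≤1, i=1, swap(1,3) ⇒ [1,1,6,3,3,3,3,1,1,1,1,6,1]
j=4: 3>1, skip
j=5: 3>1, skip
j=6: 3>1, skip
j=7: 1≤1, i=2, swap(2,7) ⇒ [1,1,1,3,3,3,3,6,1,1,1,6,1]
j=8: 1≤1, i=3, swap(3,8) ⇒ [1,1,1,1,3,3,3,6,3,1,1,6,1]
j=9: 1≤1, i=4, swap(4,9) ⇒ [1,1,1,1,1,3,3,6,3,3,1,6,1]
j=10: 1≤1, i=5, swap(5,10) ⇒ [1,1,1,1,1,1,3,6,3,3,3,6,1]
j=11: 6>1, skip
swap(6,12) ⇒ [1,1,1,1,1,1,1,6,3,3,3,6,3]; return 6
p = 6; k-1 = 9 > 6 ⇒ right

6; right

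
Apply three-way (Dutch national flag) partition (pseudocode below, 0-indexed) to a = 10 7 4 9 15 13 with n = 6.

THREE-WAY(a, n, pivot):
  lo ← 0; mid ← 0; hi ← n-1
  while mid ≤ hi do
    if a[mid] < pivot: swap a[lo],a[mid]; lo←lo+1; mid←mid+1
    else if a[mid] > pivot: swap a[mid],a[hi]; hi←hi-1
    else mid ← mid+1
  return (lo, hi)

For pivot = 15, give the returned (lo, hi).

pivot = 15; lo=0, mid=0, hi=5
a[mid]=10<15: swap a[0],a[0]; lo=1,mid=1 → 10 7 4 9 15 13
a[mid]=7<15: swap a[1],a[1]; lo=2,mid=2 → 10 7 4 9 15 13
a[mid]=4<15: swap a[2],a[2]; lo=3,mid=3 → 10 7 4 9 15 13
a[mid]=9<15: swap a[3],a[3]; lo=4,mid=4 → 10 7 4 9 15 13
a[mid]=15=15: mid=5
a[mid]=13<15: swap a[4],a[5]; lo=5,mid=6 → 10 7 4 9 13 15
end: lo=5, hi=5; a = 10 7 4 9 13 15

(5, 5)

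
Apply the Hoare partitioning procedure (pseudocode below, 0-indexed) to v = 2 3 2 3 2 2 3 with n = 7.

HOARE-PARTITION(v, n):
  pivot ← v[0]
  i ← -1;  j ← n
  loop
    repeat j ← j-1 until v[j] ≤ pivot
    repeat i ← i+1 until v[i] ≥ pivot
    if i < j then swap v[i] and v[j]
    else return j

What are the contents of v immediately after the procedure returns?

pivot = v[0] = 2; i = -1, j = 7
j→5 (v[5]=2≤2), i→0 (v[0]=2≥2); i<j, swap → 2 3 2 3 2 2 3
j→4 (v[4]=2≤2), i→1 (v[1]=3≥2); i<j, swap → 2 2 2 3 3 2 3
j→2, i→2; i≥j, return j=2. v = 2 2 2 3 3 2 3

2 2 2 3 3 2 3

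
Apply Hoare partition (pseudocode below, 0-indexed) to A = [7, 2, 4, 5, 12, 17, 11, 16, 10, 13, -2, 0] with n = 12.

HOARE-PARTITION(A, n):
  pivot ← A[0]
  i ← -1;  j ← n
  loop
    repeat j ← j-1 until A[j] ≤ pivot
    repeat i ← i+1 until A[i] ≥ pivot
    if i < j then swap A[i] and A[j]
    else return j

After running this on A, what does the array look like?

[0, 2, 4, 5, -2, 17, 11, 16, 10, 13, 12, 7]

pivot=7
j stops at 11 (0), i stops at 0 (7); swap ⇒ [0, 2, 4, 5, 12, 17, 11, 16, 10, 13, -2, 7]
j stops at 10 (-2), i stops at 4 (12); swap ⇒ [0, 2, 4, 5, -2, 17, 11, 16, 10, 13, 12, 7]
j stops at 4, i stops at 5; i≥j ⇒ return 4. A=[0, 2, 4, 5, -2, 17, 11, 16, 10, 13, 12, 7]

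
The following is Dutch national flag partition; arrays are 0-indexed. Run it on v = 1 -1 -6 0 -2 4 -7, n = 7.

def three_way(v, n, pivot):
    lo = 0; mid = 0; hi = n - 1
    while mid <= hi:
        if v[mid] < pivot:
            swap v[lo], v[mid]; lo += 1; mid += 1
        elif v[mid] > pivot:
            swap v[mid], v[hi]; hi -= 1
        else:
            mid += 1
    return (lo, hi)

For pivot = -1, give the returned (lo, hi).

(3, 3)

pivot = -1; lo=0, mid=0, hi=6
v[mid]=1>-1: swap v[0],v[6]; hi=5 → -7 -1 -6 0 -2 4 1
v[mid]=-7<-1: swap v[0],v[0]; lo=1,mid=1 → -7 -1 -6 0 -2 4 1
v[mid]=-1=-1: mid=2
v[mid]=-6<-1: swap v[1],v[2]; lo=2,mid=3 → -7 -6 -1 0 -2 4 1
v[mid]=0>-1: swap v[3],v[5]; hi=4 → -7 -6 -1 4 -2 0 1
v[mid]=4>-1: swap v[3],v[4]; hi=3 → -7 -6 -1 -2 4 0 1
v[mid]=-2<-1: swap v[2],v[3]; lo=3,mid=4 → -7 -6 -2 -1 4 0 1
end: lo=3, hi=3; v = -7 -6 -2 -1 4 0 1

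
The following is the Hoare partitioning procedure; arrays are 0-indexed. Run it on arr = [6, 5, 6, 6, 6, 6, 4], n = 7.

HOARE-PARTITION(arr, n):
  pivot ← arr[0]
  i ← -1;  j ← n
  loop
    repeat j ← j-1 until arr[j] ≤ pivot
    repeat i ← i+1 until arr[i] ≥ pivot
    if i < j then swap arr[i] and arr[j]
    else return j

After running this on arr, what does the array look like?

pivot = arr[0] = 6; i = -1, j = 7
j→6 (arr[6]=4≤6), i→0 (arr[0]=6≥6); i<j, swap → [4, 5, 6, 6, 6, 6, 6]
j→5 (arr[5]=6≤6), i→2 (arr[2]=6≥6); i<j, swap → [4, 5, 6, 6, 6, 6, 6]
j→4 (arr[4]=6≤6), i→3 (arr[3]=6≥6); i<j, swap → [4, 5, 6, 6, 6, 6, 6]
j→3, i→4; i≥j, return j=3. arr = [4, 5, 6, 6, 6, 6, 6]

[4, 5, 6, 6, 6, 6, 6]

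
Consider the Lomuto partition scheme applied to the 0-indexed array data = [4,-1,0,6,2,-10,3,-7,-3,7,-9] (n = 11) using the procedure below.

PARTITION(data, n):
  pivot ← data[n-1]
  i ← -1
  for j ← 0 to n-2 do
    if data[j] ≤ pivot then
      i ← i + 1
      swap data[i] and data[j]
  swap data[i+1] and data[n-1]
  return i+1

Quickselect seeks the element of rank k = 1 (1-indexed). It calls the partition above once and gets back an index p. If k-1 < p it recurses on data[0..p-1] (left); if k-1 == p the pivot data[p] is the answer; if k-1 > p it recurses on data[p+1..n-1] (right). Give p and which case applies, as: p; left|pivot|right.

1; left

pivot=-9, i=-1
j=0: 4>-9, skip
j=1: -1>-9, skip
j=2: 0>-9, skip
j=3: 6>-9, skip
j=4: 2>-9, skip
j=5: -10≤-9, i=0, swap(0,5) ⇒ [-10,-1,0,6,2,4,3,-7,-3,7,-9]
j=6: 3>-9, skip
j=7: -7>-9, skip
j=8: -3>-9, skip
j=9: 7>-9, skip
swap(1,10) ⇒ [-10,-9,0,6,2,4,3,-7,-3,7,-1]; return 1
p = 1; k-1 = 0 < 1 ⇒ left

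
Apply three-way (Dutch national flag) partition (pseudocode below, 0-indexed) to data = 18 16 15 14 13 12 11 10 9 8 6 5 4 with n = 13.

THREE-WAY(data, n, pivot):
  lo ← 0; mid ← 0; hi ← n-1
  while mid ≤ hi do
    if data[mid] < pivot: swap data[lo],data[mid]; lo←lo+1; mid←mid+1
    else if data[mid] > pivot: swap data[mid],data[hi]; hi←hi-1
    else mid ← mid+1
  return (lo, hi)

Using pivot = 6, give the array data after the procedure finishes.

lo=0 mid=0 hi=12
18>6: swap(0,12), hi=11 ⇒ 4 16 15 14 13 12 11 10 9 8 6 5 18
4<6: swap(0,0), lo=1 mid=1 ⇒ 4 16 15 14 13 12 11 10 9 8 6 5 18
16>6: swap(1,11), hi=10 ⇒ 4 5 15 14 13 12 11 10 9 8 6 16 18
5<6: swap(1,1), lo=2 mid=2 ⇒ 4 5 15 14 13 12 11 10 9 8 6 16 18
15>6: swap(2,10), hi=9 ⇒ 4 5 6 14 13 12 11 10 9 8 15 16 18
6=6: mid=3
14>6: swap(3,9), hi=8 ⇒ 4 5 6 8 13 12 11 10 9 14 15 16 18
8>6: swap(3,8), hi=7 ⇒ 4 5 6 9 13 12 11 10 8 14 15 16 18
9>6: swap(3,7), hi=6 ⇒ 4 5 6 10 13 12 11 9 8 14 15 16 18
10>6: swap(3,6), hi=5 ⇒ 4 5 6 11 13 12 10 9 8 14 15 16 18
11>6: swap(3,5), hi=4 ⇒ 4 5 6 12 13 11 10 9 8 14 15 16 18
12>6: swap(3,4), hi=3 ⇒ 4 5 6 13 12 11 10 9 8 14 15 16 18
13>6: swap(3,3), hi=2 ⇒ 4 5 6 13 12 11 10 9 8 14 15 16 18
done. lo=2 hi=2; data=4 5 6 13 12 11 10 9 8 14 15 16 18

4 5 6 13 12 11 10 9 8 14 15 16 18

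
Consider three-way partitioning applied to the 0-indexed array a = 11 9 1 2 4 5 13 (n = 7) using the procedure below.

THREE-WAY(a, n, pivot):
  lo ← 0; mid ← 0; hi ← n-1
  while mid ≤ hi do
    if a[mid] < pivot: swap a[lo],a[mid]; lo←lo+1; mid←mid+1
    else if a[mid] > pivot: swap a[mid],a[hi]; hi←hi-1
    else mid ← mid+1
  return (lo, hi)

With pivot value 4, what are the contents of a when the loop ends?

pivot = 4; lo=0, mid=0, hi=6
a[mid]=11>4: swap a[0],a[6]; hi=5 → 13 9 1 2 4 5 11
a[mid]=13>4: swap a[0],a[5]; hi=4 → 5 9 1 2 4 13 11
a[mid]=5>4: swap a[0],a[4]; hi=3 → 4 9 1 2 5 13 11
a[mid]=4=4: mid=1
a[mid]=9>4: swap a[1],a[3]; hi=2 → 4 2 1 9 5 13 11
a[mid]=2<4: swap a[0],a[1]; lo=1,mid=2 → 2 4 1 9 5 13 11
a[mid]=1<4: swap a[1],a[2]; lo=2,mid=3 → 2 1 4 9 5 13 11
end: lo=2, hi=2; a = 2 1 4 9 5 13 11

2 1 4 9 5 13 11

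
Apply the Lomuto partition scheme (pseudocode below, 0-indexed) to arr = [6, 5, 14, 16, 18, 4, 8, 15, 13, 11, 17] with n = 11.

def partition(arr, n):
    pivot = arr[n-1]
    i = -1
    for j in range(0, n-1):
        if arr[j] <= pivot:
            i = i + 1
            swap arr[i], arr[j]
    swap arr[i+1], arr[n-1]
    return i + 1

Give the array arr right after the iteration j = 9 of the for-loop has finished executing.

[6, 5, 14, 16, 4, 8, 15, 13, 11, 18, 17]

pivot = arr[10] = 17; i = -1
j=0: arr[0]=6 ≤ 17 → i=0, swap arr[0],arr[0] (no change) → [6, 5, 14, 16, 18, 4, 8, 15, 13, 11, 17]
j=1: arr[1]=5 ≤ 17 → i=1, swap arr[1],arr[1] (no change) → [6, 5, 14, 16, 18, 4, 8, 15, 13, 11, 17]
j=2: arr[2]=14 ≤ 17 → i=2, swap arr[2],arr[2] (no change) → [6, 5, 14, 16, 18, 4, 8, 15, 13, 11, 17]
j=3: arr[3]=16 ≤ 17 → i=3, swap arr[3],arr[3] (no change) → [6, 5, 14, 16, 18, 4, 8, 15, 13, 11, 17]
j=4: arr[4]=18 > 17 → no swap
j=5: arr[5]=4 ≤ 17 → i=4, swap arr[4],arr[5] → [6, 5, 14, 16, 4, 18, 8, 15, 13, 11, 17]
j=6: arr[6]=8 ≤ 17 → i=5, swap arr[5],arr[6] → [6, 5, 14, 16, 4, 8, 18, 15, 13, 11, 17]
j=7: arr[7]=15 ≤ 17 → i=6, swap arr[6],arr[7] → [6, 5, 14, 16, 4, 8, 15, 18, 13, 11, 17]
j=8: arr[8]=13 ≤ 17 → i=7, swap arr[7],arr[8] → [6, 5, 14, 16, 4, 8, 15, 13, 18, 11, 17]
j=9: arr[9]=11 ≤ 17 → i=8, swap arr[8],arr[9] → [6, 5, 14, 16, 4, 8, 15, 13, 11, 18, 17]
(after j=9) arr = [6, 5, 14, 16, 4, 8, 15, 13, 11, 18, 17]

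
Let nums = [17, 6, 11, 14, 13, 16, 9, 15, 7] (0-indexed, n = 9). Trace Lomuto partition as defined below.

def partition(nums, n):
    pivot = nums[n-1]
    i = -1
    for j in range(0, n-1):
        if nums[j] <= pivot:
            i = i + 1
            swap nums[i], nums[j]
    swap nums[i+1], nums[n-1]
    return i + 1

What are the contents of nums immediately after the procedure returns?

[6, 7, 11, 14, 13, 16, 9, 15, 17]

pivot=7, i=-1
j=0: 17>7, skip
j=1: 6≤7, i=0, swap(0,1) ⇒ [6, 17, 11, 14, 13, 16, 9, 15, 7]
j=2: 11>7, skip
j=3: 14>7, skip
j=4: 13>7, skip
j=5: 16>7, skip
j=6: 9>7, skip
j=7: 15>7, skip
swap(1,8) ⇒ [6, 7, 11, 14, 13, 16, 9, 15, 17]; return 1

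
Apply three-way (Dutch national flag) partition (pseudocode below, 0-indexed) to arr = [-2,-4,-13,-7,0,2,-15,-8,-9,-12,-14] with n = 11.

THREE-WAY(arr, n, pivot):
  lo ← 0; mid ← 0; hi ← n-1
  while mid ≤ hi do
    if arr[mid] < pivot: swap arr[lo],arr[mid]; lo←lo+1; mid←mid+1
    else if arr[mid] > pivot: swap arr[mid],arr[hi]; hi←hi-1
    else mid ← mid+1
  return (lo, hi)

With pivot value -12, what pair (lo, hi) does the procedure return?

lo=0 mid=0 hi=10
-2>-12: swap(0,10), hi=9 ⇒ [-14,-4,-13,-7,0,2,-15,-8,-9,-12,-2]
-14<-12: swap(0,0), lo=1 mid=1 ⇒ [-14,-4,-13,-7,0,2,-15,-8,-9,-12,-2]
-4>-12: swap(1,9), hi=8 ⇒ [-14,-12,-13,-7,0,2,-15,-8,-9,-4,-2]
-12=-12: mid=2
-13<-12: swap(1,2), lo=2 mid=3 ⇒ [-14,-13,-12,-7,0,2,-15,-8,-9,-4,-2]
-7>-12: swap(3,8), hi=7 ⇒ [-14,-13,-12,-9,0,2,-15,-8,-7,-4,-2]
-9>-12: swap(3,7), hi=6 ⇒ [-14,-13,-12,-8,0,2,-15,-9,-7,-4,-2]
-8>-12: swap(3,6), hi=5 ⇒ [-14,-13,-12,-15,0,2,-8,-9,-7,-4,-2]
-15<-12: swap(2,3), lo=3 mid=4 ⇒ [-14,-13,-15,-12,0,2,-8,-9,-7,-4,-2]
0>-12: swap(4,5), hi=4 ⇒ [-14,-13,-15,-12,2,0,-8,-9,-7,-4,-2]
2>-12: swap(4,4), hi=3 ⇒ [-14,-13,-15,-12,2,0,-8,-9,-7,-4,-2]
done. lo=3 hi=3; arr=[-14,-13,-15,-12,2,0,-8,-9,-7,-4,-2]

(3, 3)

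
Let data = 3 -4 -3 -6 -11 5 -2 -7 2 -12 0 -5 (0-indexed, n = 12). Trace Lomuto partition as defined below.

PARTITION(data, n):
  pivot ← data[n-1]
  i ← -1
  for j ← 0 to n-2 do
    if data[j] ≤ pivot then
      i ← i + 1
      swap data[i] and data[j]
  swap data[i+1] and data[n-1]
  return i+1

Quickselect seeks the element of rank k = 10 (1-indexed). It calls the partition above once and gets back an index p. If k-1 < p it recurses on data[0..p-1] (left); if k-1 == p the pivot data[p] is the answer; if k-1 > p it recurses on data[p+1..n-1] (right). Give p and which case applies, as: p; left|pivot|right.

pivot=-5, i=-1
j=0: 3>-5, skip
j=1: -4>-5, skip
j=2: -3>-5, skip
j=3: -6≤-5, i=0, swap(0,3) ⇒ -6 -4 -3 3 -11 5 -2 -7 2 -12 0 -5
j=4: -11≤-5, i=1, swap(1,4) ⇒ -6 -11 -3 3 -4 5 -2 -7 2 -12 0 -5
j=5: 5>-5, skip
j=6: -2>-5, skip
j=7: -7≤-5, i=2, swap(2,7) ⇒ -6 -11 -7 3 -4 5 -2 -3 2 -12 0 -5
j=8: 2>-5, skip
j=9: -12≤-5, i=3, swap(3,9) ⇒ -6 -11 -7 -12 -4 5 -2 -3 2 3 0 -5
j=10: 0>-5, skip
swap(4,11) ⇒ -6 -11 -7 -12 -5 5 -2 -3 2 3 0 -4; return 4
p = 4; k-1 = 9 > 4 ⇒ right

4; right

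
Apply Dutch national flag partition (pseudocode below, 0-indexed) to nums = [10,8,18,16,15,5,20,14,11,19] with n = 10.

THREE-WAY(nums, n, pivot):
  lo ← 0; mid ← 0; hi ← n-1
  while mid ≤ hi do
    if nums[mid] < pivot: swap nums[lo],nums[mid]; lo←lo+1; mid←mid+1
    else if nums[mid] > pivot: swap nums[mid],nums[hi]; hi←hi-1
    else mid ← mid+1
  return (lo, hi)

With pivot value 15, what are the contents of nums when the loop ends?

[10,8,11,14,5,15,20,16,19,18]

pivot = 15; lo=0, mid=0, hi=9
nums[mid]=10<15: swap nums[0],nums[0]; lo=1,mid=1 → [10,8,18,16,15,5,20,14,11,19]
nums[mid]=8<15: swap nums[1],nums[1]; lo=2,mid=2 → [10,8,18,16,15,5,20,14,11,19]
nums[mid]=18>15: swap nums[2],nums[9]; hi=8 → [10,8,19,16,15,5,20,14,11,18]
nums[mid]=19>15: swap nums[2],nums[8]; hi=7 → [10,8,11,16,15,5,20,14,19,18]
nums[mid]=11<15: swap nums[2],nums[2]; lo=3,mid=3 → [10,8,11,16,15,5,20,14,19,18]
nums[mid]=16>15: swap nums[3],nums[7]; hi=6 → [10,8,11,14,15,5,20,16,19,18]
nums[mid]=14<15: swap nums[3],nums[3]; lo=4,mid=4 → [10,8,11,14,15,5,20,16,19,18]
nums[mid]=15=15: mid=5
nums[mid]=5<15: swap nums[4],nums[5]; lo=5,mid=6 → [10,8,11,14,5,15,20,16,19,18]
nums[mid]=20>15: swap nums[6],nums[6]; hi=5 → [10,8,11,14,5,15,20,16,19,18]
end: lo=5, hi=5; nums = [10,8,11,14,5,15,20,16,19,18]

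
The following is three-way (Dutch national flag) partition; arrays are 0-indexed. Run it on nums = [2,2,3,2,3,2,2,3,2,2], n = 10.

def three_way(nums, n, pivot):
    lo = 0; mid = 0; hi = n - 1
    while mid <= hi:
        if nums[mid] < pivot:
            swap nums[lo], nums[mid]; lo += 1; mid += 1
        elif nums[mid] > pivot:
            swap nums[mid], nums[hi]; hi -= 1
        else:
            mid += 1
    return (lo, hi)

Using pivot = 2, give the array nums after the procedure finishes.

pivot = 2; lo=0, mid=0, hi=9
nums[mid]=2=2: mid=1
nums[mid]=2=2: mid=2
nums[mid]=3>2: swap nums[2],nums[9]; hi=8 → [2,2,2,2,3,2,2,3,2,3]
nums[mid]=2=2: mid=3
nums[mid]=2=2: mid=4
nums[mid]=3>2: swap nums[4],nums[8]; hi=7 → [2,2,2,2,2,2,2,3,3,3]
nums[mid]=2=2: mid=5
nums[mid]=2=2: mid=6
nums[mid]=2=2: mid=7
nums[mid]=3>2: swap nums[7],nums[7]; hi=6 → [2,2,2,2,2,2,2,3,3,3]
end: lo=0, hi=6; nums = [2,2,2,2,2,2,2,3,3,3]

[2,2,2,2,2,2,2,3,3,3]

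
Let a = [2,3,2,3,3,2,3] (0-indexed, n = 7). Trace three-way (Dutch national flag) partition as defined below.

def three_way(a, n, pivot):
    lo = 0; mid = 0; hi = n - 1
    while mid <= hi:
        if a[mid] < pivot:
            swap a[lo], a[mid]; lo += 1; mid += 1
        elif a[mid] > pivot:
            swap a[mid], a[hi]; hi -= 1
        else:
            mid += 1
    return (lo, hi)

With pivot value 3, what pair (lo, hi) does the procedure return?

lo=0 mid=0 hi=6
2<3: swap(0,0), lo=1 mid=1 ⇒ [2,3,2,3,3,2,3]
3=3: mid=2
2<3: swap(1,2), lo=2 mid=3 ⇒ [2,2,3,3,3,2,3]
3=3: mid=4
3=3: mid=5
2<3: swap(2,5), lo=3 mid=6 ⇒ [2,2,2,3,3,3,3]
3=3: mid=7
done. lo=3 hi=6; a=[2,2,2,3,3,3,3]

(3, 6)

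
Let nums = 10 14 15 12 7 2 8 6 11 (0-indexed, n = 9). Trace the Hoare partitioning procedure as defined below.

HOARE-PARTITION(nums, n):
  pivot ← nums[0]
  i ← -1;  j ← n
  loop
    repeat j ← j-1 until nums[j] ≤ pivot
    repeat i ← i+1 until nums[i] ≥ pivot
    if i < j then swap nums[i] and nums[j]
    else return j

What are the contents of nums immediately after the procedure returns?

pivot=10
j stops at 7 (6), i stops at 0 (10); swap ⇒ 6 14 15 12 7 2 8 10 11
j stops at 6 (8), i stops at 1 (14); swap ⇒ 6 8 15 12 7 2 14 10 11
j stops at 5 (2), i stops at 2 (15); swap ⇒ 6 8 2 12 7 15 14 10 11
j stops at 4 (7), i stops at 3 (12); swap ⇒ 6 8 2 7 12 15 14 10 11
j stops at 3, i stops at 4; i≥j ⇒ return 3. nums=6 8 2 7 12 15 14 10 11

6 8 2 7 12 15 14 10 11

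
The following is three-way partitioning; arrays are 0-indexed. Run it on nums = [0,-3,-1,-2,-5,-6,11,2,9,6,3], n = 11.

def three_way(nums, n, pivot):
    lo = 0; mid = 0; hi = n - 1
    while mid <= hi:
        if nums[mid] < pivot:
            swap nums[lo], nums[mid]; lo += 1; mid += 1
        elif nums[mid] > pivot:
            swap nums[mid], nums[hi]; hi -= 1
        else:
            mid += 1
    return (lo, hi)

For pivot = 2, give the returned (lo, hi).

pivot = 2; lo=0, mid=0, hi=10
nums[mid]=0<2: swap nums[0],nums[0]; lo=1,mid=1 → [0,-3,-1,-2,-5,-6,11,2,9,6,3]
nums[mid]=-3<2: swap nums[1],nums[1]; lo=2,mid=2 → [0,-3,-1,-2,-5,-6,11,2,9,6,3]
nums[mid]=-1<2: swap nums[2],nums[2]; lo=3,mid=3 → [0,-3,-1,-2,-5,-6,11,2,9,6,3]
nums[mid]=-2<2: swap nums[3],nums[3]; lo=4,mid=4 → [0,-3,-1,-2,-5,-6,11,2,9,6,3]
nums[mid]=-5<2: swap nums[4],nums[4]; lo=5,mid=5 → [0,-3,-1,-2,-5,-6,11,2,9,6,3]
nums[mid]=-6<2: swap nums[5],nums[5]; lo=6,mid=6 → [0,-3,-1,-2,-5,-6,11,2,9,6,3]
nums[mid]=11>2: swap nums[6],nums[10]; hi=9 → [0,-3,-1,-2,-5,-6,3,2,9,6,11]
nums[mid]=3>2: swap nums[6],nums[9]; hi=8 → [0,-3,-1,-2,-5,-6,6,2,9,3,11]
nums[mid]=6>2: swap nums[6],nums[8]; hi=7 → [0,-3,-1,-2,-5,-6,9,2,6,3,11]
nums[mid]=9>2: swap nums[6],nums[7]; hi=6 → [0,-3,-1,-2,-5,-6,2,9,6,3,11]
nums[mid]=2=2: mid=7
end: lo=6, hi=6; nums = [0,-3,-1,-2,-5,-6,2,9,6,3,11]

(6, 6)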